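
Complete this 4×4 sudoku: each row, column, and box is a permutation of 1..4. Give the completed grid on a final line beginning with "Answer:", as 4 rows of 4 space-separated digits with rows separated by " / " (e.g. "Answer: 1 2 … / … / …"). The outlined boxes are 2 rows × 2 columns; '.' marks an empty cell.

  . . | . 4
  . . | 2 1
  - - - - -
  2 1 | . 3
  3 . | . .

Step 1. [r4c2∈{4}] r4c2 has the single candidate 4. So r4c2=4.
Step 2. [r1c3∈{3}] r1c3 is down to just 3, so r1c3=3.
Step 3. [r4c4∈{2}] r4c4 is down to just 2, so r4c4=2.
Step 4. [r1c2∈{2}] nothing but 2 survives at r1c2, so r1c2=2.
Step 5. [r3c3∈{4}] r3c3 is down to just 4. So r3c3=4.
Step 6. [r2c1∈{4}] r2c1's peers cover all but 4 ⇒ r2c1=4.
Step 7. [r1c1∈{1}] only 1 remains possible at r1c1 ⇒ r1c1=1.
Step 8. [r2c2∈{3}] r2c2's peers cover all but 3, so r2c2=3.
Step 9. [r4c3∈{1}] nothing but 1 survives at r4c3. So r4c3=1.

Answer: 1 2 3 4 / 4 3 2 1 / 2 1 4 3 / 3 4 1 2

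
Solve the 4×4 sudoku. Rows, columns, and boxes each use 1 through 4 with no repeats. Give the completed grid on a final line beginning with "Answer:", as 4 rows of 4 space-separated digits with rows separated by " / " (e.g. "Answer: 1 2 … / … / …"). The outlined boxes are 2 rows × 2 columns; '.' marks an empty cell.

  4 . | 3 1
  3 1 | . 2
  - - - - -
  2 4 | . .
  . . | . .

Step 1. [r4c3∈{1,2,4}] in row 4, 2 fits only at r4c3. So r4c3=2.
Step 2. [r4c2∈{3}] r4c2 has the single candidate 3, so r4c2=3.
Step 3. [r2c3∈{4}] r2c3 is down to just 4. So r2c3=4.
Step 4. [r3c3∈{1}] r3c3's peers cover all but 1. So r3c3=1.
Step 5. [r4c1∈{1}] only 1 remains possible at r4c1, so r4c1=1.
Step 6. [r4c4∈{4}] nothing but 4 survives at r4c4 ⇒ r4c4=4.
Step 7. [r1c2∈{2}] r1c2 is down to just 2 ⇒ r1c2=2.
Step 8. [r3c4∈{3}] r3c4's peers cover all but 3, so r3c4=3.

Answer: 4 2 3 1 / 3 1 4 2 / 2 4 1 3 / 1 3 2 4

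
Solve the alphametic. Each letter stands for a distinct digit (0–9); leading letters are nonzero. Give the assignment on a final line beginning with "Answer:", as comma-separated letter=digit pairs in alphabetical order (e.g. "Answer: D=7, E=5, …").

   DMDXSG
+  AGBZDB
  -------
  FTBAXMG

Step 1. [F] the sum has 7 digits but both addends have 6; that extra leading digit F is the final carry, namely 1. So F=1.
Step 2. [col 1: G + B ≡ G (mod 10)] column 1: given nothing yet, carry-in 0, and digits 1 already taken and all letters distinct, G+B≡G (mod 10) forces B=0, so B=0.
Step 3. [col 1: G + B ≡ G (mod 10)] G=7 is one option consistent with column 1 (G + B ≡ G (mod 10), carry-in 0) — take it. So G=7.
Step 4. [col 2: S + D ≡ M (mod 10)] no forcing yet in column 2 (carry-in 0); M=3 is free and consistent — try it. So M=3.
Step 5. [col 2: S + D ≡ M (mod 10)] no forcing yet in column 2 (carry-in 0); D=5 is free and consistent — try it, so D=5.
Step 6. [col 2: S + D ≡ M (mod 10)] column 2 reads S+D+carry(0)=M with D=5, M=3; with digits 0,1,3,5,7 already taken and all letters distinct, the only value for S is 8 ⇒ S=8.
Step 7. [col 3: X + Z ≡ X (mod 10)] in column 3 we have X+Z≡X with carry-in 1; given nothing yet and digits 0,1,3,5,7,8 already taken and all letters distinct, that pins Z to 9, so Z=9.
Step 8. [col 3: X + Z ≡ X (mod 10)] column 3 (X + Z ≡ X (mod 10), carry-in 1) doesn't pin X yet; pick X=4 and continue, so X=4.
Step 9. [col 4: D + B ≡ A (mod 10)] from column 4 (D=5, B=0, carry-in 1, digits 0,1,3,4,5,7,8,9 already taken and all letters distinct): A must equal 6. So A=6.
Step 10. [col 6: D + A ≡ T (mod 10)] in column 6 we have D+A≡T with carry-in 1; given D=5, A=6 and digits 0,1,3,4,5,6,7,8,9 already taken and all letters distinct, that pins T to 2. So T=2.

Answer: A=6, B=0, D=5, F=1, G=7, M=3, S=8, T=2, X=4, Z=9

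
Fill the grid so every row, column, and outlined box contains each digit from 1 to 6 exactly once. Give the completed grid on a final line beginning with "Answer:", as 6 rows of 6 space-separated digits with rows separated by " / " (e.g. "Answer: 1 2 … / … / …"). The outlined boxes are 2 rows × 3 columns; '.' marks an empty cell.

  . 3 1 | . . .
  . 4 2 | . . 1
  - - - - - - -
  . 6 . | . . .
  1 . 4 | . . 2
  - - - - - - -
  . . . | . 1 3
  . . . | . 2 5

Step 1. [r1c6∈{4,6}] in col 6, 6 fits only at r1c6, so r1c6=6.
Step 2. [r4c2∈{5}] only 5 remains possible at r4c2, so r4c2=5.
Step 3. [r1c1∈{5}] r1c1 has the single candidate 5, so r1c1=5.
Step 4. [r3c3∈{3}] r3c3 is down to just 3. So r3c3=3.
Step 5. [r6c3∈{6}] only 6 remains possible at r6c3. So r6c3=6.
Step 6. [r6c4∈{4}] r6c4 has the single candidate 4 ⇒ r6c4=4.
Step 7. [r4c5∈{3,6}] in col 5, 6 fits only at r4c5. So r4c5=6.
Step 8. [r2c5∈{3,5}] across col 5, 3 lands solely at r2c5 ⇒ r2c5=3.
Step 9. [r3c5∈{4,5}] r3c5 is the only open cell in col 5 admitting 5, so r3c5=5.
Step 10. [r5c2∈{2}] only 2 remains possible at r5c2. So r5c2=2.
Step 11. [r6c2∈{1}] r6c2 is down to just 1. So r6c2=1.
Step 12. [r4c4∈{3}] only 3 remains possible at r4c4, so r4c4=3.
Step 13. [r1c5∈{4}] r1c5's peers cover all but 4. So r1c5=4.
Step 14. [r3c4∈{1}] r3c4 is down to just 1. So r3c4=1.
Step 15. [r5c1∈{4}] r5c1 has the single candidate 4. So r5c1=4.
Step 16. [r3c6∈{4}] nothing but 4 survives at r3c6, so r3c6=4.
Step 17. [r2c1∈{6}] nothing but 6 survives at r2c1. So r2c1=6.
Step 18. [r5c4∈{6}] r5c4 has the single candidate 6, so r5c4=6.
Step 19. [r2c4∈{5}] r2c4's peers cover all but 5. So r2c4=5.
Step 20. [r3c1∈{2}] only 2 remains possible at r3c1. So r3c1=2.
Step 21. [r1c4∈{2}] only 2 remains possible at r1c4 ⇒ r1c4=2.
Step 22. [r5c3∈{5}] r5c3 is down to just 5, so r5c3=5.
Step 23. [r6c1∈{3}] r6c1 has the single candidate 3 ⇒ r6c1=3.

Answer: 5 3 1 2 4 6 / 6 4 2 5 3 1 / 2 6 3 1 5 4 / 1 5 4 3 6 2 / 4 2 5 6 1 3 / 3 1 6 4 2 5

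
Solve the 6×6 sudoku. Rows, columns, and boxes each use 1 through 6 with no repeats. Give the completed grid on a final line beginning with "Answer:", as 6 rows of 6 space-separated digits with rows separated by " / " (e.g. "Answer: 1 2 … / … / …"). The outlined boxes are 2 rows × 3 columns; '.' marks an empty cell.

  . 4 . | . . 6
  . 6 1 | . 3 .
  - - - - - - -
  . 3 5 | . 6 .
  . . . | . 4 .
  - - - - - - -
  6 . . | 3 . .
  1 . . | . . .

Step 1. [r4c1∈{2}] nothing but 2 survives at r4c1, so r4c1=2.
Step 2. [r1c3∈{2,3}] 2 has one home in box 1: r1c3, so r1c3=2.
Step 3. [r6c4∈{2,4,5,6}] in row 6, 6 fits only at r6c4, so r6c4=6.
Step 4. [r2c4∈{2,4,5}] 4 has one home in col 4: r2c4, so r2c4=4.
Step 5. [r2c6∈{2,5}] row 2 places 2 nowhere but r2c6 ⇒ r2c6=2.
Step 6. [r3c6∈{1}] r3c6's peers cover all but 1. So r3c6=1.
Step 7. [r5c5∈{1,2,5}] r5c5 is the only open cell in row 5 admitting 1. So r5c5=1.
Step 8. [r1c5∈{5}] nothing but 5 survives at r1c5, so r1c5=5.
Step 9. [r5c3∈{4}] r5c3 is down to just 4, so r5c3=4.
Step 10. [r5c6∈{5}] r5c6 has the single candidate 5, so r5c6=5.
Step 11. [r6c2∈{2,5}] r6c2 is the only open cell in row 6 admitting 5, so r6c2=5.
Step 12. [r3c4∈{2}] r3c4 has the single candidate 2, so r3c4=2.
Step 13. [r2c1∈{5}] r2c1's peers cover all but 5. So r2c1=5.
Step 14. [r6c6∈{4}] r6c6 has the single candidate 4. So r6c6=4.
Step 15. [r6c5∈{2}] nothing but 2 survives at r6c5, so r6c5=2.
Step 16. [r6c3∈{3}] nothing but 3 survives at r6c3. So r6c3=3.
Step 17. [r1c4∈{1}] r1c4 is down to just 1 ⇒ r1c4=1.
Step 18. [r4c6∈{3}] r4c6's peers cover all but 3 ⇒ r4c6=3.
Step 19. [r1c1∈{3}] r1c1 has the single candidate 3, so r1c1=3.
Step 20. [r4c4∈{5}] r4c4 is down to just 5 ⇒ r4c4=5.
Step 21. [r4c2∈{1}] r4c2 has the single candidate 1 ⇒ r4c2=1.
Step 22. [r4c3∈{6}] r4c3's peers cover all but 6. So r4c3=6.
Step 23. [r5c2∈{2}] only 2 remains possible at r5c2 ⇒ r5c2=2.
Step 24. [r3c1∈{4}] r3c1 is down to just 4. So r3c1=4.

Answer: 3 4 2 1 5 6 / 5 6 1 4 3 2 / 4 3 5 2 6 1 / 2 1 6 5 4 3 / 6 2 4 3 1 5 / 1 5 3 6 2 4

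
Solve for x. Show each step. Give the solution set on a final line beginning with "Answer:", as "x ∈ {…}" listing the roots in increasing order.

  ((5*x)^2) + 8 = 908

Step 1. [((5*x)^2) + 8 = 908] subtract 8: x sits inside (… + 8), so sub: (5*x)^2 = 900.
Step 2. [(5*x)^2 = 900] LHS squared, RHS 900 ≥ 0: apply √ (±), so sqrt: 5*x = 30 or -30.
Step 3. [5*x = 30 or -30] divide by the outer 5. So div: x = 6 or -6.

Answer: x ∈ {-6, 6}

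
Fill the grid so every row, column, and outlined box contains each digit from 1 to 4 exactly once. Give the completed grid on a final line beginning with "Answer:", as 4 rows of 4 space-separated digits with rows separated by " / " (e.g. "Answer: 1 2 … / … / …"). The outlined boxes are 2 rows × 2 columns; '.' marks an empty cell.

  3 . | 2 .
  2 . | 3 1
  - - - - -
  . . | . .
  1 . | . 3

Step 1. [r3c1∈{4}] r3c1's peers cover all but 4. So r3c1=4.
Step 2. [r3c4∈{2}] nothing but 2 survives at r3c4. So r3c4=2.
Step 3. [r2c2∈{4}] r2c2's peers cover all but 4 ⇒ r2c2=4.
Step 4. [r4c2∈{2}] only 2 remains possible at r4c2. So r4c2=2.
Step 5. [r3c2∈{3}] r3c2's peers cover all but 3 ⇒ r3c2=3.
Step 6. [r3c3∈{1}] r3c3 is down to just 1 ⇒ r3c3=1.
Step 7. [r1c4∈{4}] nothing but 4 survives at r1c4. So r1c4=4.
Step 8. [r4c3∈{4}] r4c3 has the single candidate 4, so r4c3=4.
Step 9. [r1c2∈{1}] only 1 remains possible at r1c2, so r1c2=1.

Answer: 3 1 2 4 / 2 4 3 1 / 4 3 1 2 / 1 2 4 3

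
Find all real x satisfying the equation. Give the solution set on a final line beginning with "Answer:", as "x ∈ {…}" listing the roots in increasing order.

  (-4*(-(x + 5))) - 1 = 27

Step 1. [(-4*(-(x + 5))) - 1 = 27] add 1: x sits inside (… - 1). So sub: -4*(-(x + 5)) = 28.
Step 2. [-4*(-(x + 5)) = 28] LHS = -4·(…); ÷-4 both sides. So div: -(x + 5) = -7.
Step 3. [-(x + 5) = -7] leading − — multiply by −1, so neg: x + 5 = 7.
Step 4. [x + 5 = 7] subtract 5: x sits inside (… + 5). So sub: x = 2.

Answer: x ∈ {2}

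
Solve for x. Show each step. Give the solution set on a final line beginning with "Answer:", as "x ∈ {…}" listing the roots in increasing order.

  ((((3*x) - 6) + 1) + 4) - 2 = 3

Step 1. [((((3*x) - 6) + 1) + 4) - 2 = 3] add 2: x sits inside (… - 2), so sub: (((3*x) - 6) + 1) + 4 = 5.
Step 2. [(((3*x) - 6) + 1) + 4 = 5] subtract 4: x sits inside (… + 4), so sub: ((3*x) - 6) + 1 = 1.
Step 3. [((3*x) - 6) + 1 = 1] +1 is outermost — subtract 1 both sides, so sub: (3*x) - 6 = 0.
Step 4. [(3*x) - 6 = 0] common factor 3 (LHS and 0) — divide through ⇒ factor: x - 2 = 0.
Step 5. [x - 2 = 0] 2 comes off first (add 2). So sub: x = 2.

Answer: x ∈ {2}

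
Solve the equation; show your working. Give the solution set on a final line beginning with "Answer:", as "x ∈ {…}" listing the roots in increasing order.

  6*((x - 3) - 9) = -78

Step 1. [6*((x - 3) - 9) = -78] divide by the outer 6 ⇒ div: (x - 3) - 9 = -13.
Step 2. [(x - 3) - 9 = -13] add 9: x sits inside (… - 9) ⇒ sub: x - 3 = -4.
Step 3. [x - 3 = -4] peel the -3: add 3 from each side ⇒ sub: x = -1.

Answer: x ∈ {-1}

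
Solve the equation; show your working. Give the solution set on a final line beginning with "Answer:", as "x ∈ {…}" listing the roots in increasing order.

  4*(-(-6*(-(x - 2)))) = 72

Step 1. [4*(-(-6*(-(x - 2)))) = 72] 4·(inner) — divide through by 4, so div: -(-6*(-(x - 2))) = 18.
Step 2. [-(-6*(-(x - 2))) = 18] leading − — multiply by −1, so neg: -6*(-(x - 2)) = -18.
Step 3. [-6*(-(x - 2)) = -18] -6·(inner) — divide through by -6. So div: -(x - 2) = 3.
Step 4. [-(x - 2) = 3] leading − — multiply by −1. So neg: x - 2 = -3.
Step 5. [x - 2 = -3] the outer -2 inverts by adding 2. So sub: x = -1.

Answer: x ∈ {-1}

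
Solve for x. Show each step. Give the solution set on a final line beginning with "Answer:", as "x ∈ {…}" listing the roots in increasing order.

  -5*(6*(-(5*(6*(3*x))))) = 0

Step 1. [-5*(6*(-(5*(6*(3*x))))) = 0] -5 out front; divide by -5 ⇒ div: 6*(-(5*(6*(3*x)))) = 0.
Step 2. [6*(-(5*(6*(3*x)))) = 0] LHS = 6·(…); ÷6 both sides ⇒ div: -(5*(6*(3*x))) = 0.
Step 3. [-(5*(6*(3*x))) = 0] flip signs both sides ⇒ neg: 5*(6*(3*x)) = 0.
Step 4. [5*(6*(3*x)) = 0] leading coefficient 5: divide by 5, so div: 6*(3*x) = 0.
Step 5. [6*(3*x) = 0] 6·(inner) — divide through by 6, so div: 3*x = 0.
Step 6. [3*x = 0] 3 out front; divide by 3 ⇒ div: x = 0.

Answer: x ∈ {0}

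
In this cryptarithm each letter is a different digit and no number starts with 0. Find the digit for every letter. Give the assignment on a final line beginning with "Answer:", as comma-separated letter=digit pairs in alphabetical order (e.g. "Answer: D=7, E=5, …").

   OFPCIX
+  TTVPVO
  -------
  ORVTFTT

Step 1. [col 1: X + O ≡ T (mod 10)] O=1 is one option consistent with column 1 (X + O ≡ T (mod 10), carry-in 0) — take it, so O=1.
Step 2. [col 1: X + O ≡ T (mod 10)] column 1 (X + O ≡ T (mod 10), carry-in 0) doesn't pin X yet; pick X=7 and continue. So X=7.
Step 3. [col 1: X + O ≡ T (mod 10)] column 1: given X=7, O=1, carry-in 0, and digits 1,7 already taken and all letters distinct, X+O≡T (mod 10) forces T=8, so T=8.
Step 4. [col 2: I + V ≡ T (mod 10)] I=6 is one option consistent with column 2 (I + V ≡ T (mod 10), carry-in 0) — take it. So I=6.
Step 5. [col 2: I + V ≡ T (mod 10)] column 2: given I=6, T=8, carry-in 0, and digits 1,6,7,8 already taken and all letters distinct, I+V≡T (mod 10) forces V=2 ⇒ V=2.
Step 6. [col 3: C + P ≡ F (mod 10)] no forcing yet in column 3 (carry-in 0); P=5 is free and consistent — try it. So P=5.
Step 7. [col 3: C + P ≡ F (mod 10)] C=9 is one option consistent with column 3 (C + P ≡ F (mod 10), carry-in 0) — take it, so C=9.
Step 8. [col 3: C + P ≡ F (mod 10)] from column 3 (C=9, P=5, carry-in 0, digits 1,2,5,6,7,8,9 already taken and all letters distinct): F must equal 4, so F=4.
Step 9. [col 6: O + T ≡ R (mod 10)] column 6: given O=1, T=8, carry-in 1, and digits 1,2,4,5,6,7,8,9 already taken and all letters distinct, O+T≡R (mod 10) forces R=0. So R=0.

Answer: C=9, F=4, I=6, O=1, P=5, R=0, T=8, V=2, X=7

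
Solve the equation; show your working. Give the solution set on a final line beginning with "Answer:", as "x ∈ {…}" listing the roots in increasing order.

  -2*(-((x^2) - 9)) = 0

Step 1. [-2*(-((x^2) - 9)) = 0] LHS = -2·(…); ÷-2 both sides. So div: -((x^2) - 9) = 0.
Step 2. [-((x^2) - 9) = 0] flip signs both sides ⇒ neg: (x^2) - 9 = 0.
Step 3. [(x^2) - 9 = 0] add 9: x sits inside (… - 9) ⇒ sub: x^2 = 9.
Step 4. [x^2 = 9] LHS squared, RHS 9 ≥ 0: apply √ (±) ⇒ sqrt: x = 3 or -3.

Answer: x ∈ {-3, 3}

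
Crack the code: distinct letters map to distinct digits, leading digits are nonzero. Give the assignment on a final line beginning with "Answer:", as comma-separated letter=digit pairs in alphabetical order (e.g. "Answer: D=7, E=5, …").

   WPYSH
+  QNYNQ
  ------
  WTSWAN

Step 1. [col 1: H + Q ≡ N (mod 10)] no forcing yet in column 1 (carry-in 0); N=7 is free and consistent — try it. So N=7.
Step 2. [W] W is the leading digit of a 6-digit sum of two 5-digit numbers; the final carry is exactly 1. So W=1.
Step 3. [col 1: H + Q ≡ N (mod 10)] several values work for H in column 1 (H + Q ≡ N (mod 10), carry-in 0); try H=9. So H=9.
Step 4. [col 1: H + Q ≡ N (mod 10)] column 1: given H=9, N=7, carry-in 0, and digits 1,7,9 already taken and all letters distinct, H+Q≡N (mod 10) forces Q=8 ⇒ Q=8.
Step 5. [col 2: S + N ≡ A (mod 10)] several values work for A in column 2 (S + N ≡ A (mod 10), carry-in 1); try A=2, so A=2.
Step 6. [col 2: S + N ≡ A (mod 10)] column 2: given N=7, A=2, carry-in 1, and digits 1,2,7,8,9 already taken and all letters distinct, S+N≡A (mod 10) forces S=4. So S=4.
Step 7. [col 3: Y + Y ≡ W (mod 10)] Y=5 is one option consistent with column 3 (Y + Y ≡ W (mod 10), carry-in 1) — take it, so Y=5.
Step 8. [col 4: P + N ≡ S (mod 10)] from column 4 (N=7, S=4, carry-in 1, digits 1,2,4,5,7,8,9 already taken and all letters distinct): P must equal 6 ⇒ P=6.
Step 9. [col 5: W + Q ≡ T (mod 10)] column 5: given W=1, Q=8, carry-in 1, and digits 1,2,4,5,6,7,8,9 already taken and all letters distinct, W+Q≡T (mod 10) forces T=0, so T=0.

Answer: A=2, H=9, N=7, P=6, Q=8, S=4, T=0, W=1, Y=5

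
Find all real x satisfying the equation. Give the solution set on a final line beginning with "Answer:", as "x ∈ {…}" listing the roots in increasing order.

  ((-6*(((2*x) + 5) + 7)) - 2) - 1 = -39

Step 1. [((-6*(((2*x) + 5) + 7)) - 2) - 1 = -39] the outer -1 inverts by adding 1, so sub: (-6*(((2*x) + 5) + 7)) - 2 = -38.
Step 2. [(-6*(((2*x) + 5) + 7)) - 2 = -38] add 2: x sits inside (… - 2), so sub: -6*(((2*x) + 5) + 7) = -36.
Step 3. [-6*(((2*x) + 5) + 7) = -36] -6·(inner) — divide through by -6, so div: ((2*x) + 5) + 7 = 6.
Step 4. [((2*x) + 5) + 7 = 6] +7 is outermost — subtract 7 both sides. So sub: (2*x) + 5 = -1.
Step 5. [(2*x) + 5 = -1] +5 is outermost — subtract 5 both sides ⇒ sub: 2*x = -6.
Step 6. [2*x = -6] LHS = 2·(…); ÷2 both sides ⇒ div: x = -3.

Answer: x ∈ {-3}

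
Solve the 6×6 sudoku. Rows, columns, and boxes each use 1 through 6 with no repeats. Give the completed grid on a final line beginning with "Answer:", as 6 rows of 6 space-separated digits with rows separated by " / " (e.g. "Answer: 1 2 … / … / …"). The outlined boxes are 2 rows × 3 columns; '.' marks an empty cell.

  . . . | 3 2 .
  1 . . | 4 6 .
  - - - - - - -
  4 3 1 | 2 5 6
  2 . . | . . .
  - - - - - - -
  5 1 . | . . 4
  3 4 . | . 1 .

Step 1. [r2c6∈{5}] nothing but 5 survives at r2c6 ⇒ r2c6=5.
Step 2. [r5c3∈{2,6}] across row 5, 2 lands solely at r5c3. So r5c3=2.
Step 3. [r6c3∈{6}] r6c3 has the single candidate 6. So r6c3=6.
Step 4. [r4c6∈{1,3}] col 6 places 3 nowhere but r4c6, so r4c6=3.
Step 5. [r4c3∈{5}] r4c3 is down to just 5 ⇒ r4c3=5.
Step 6. [r4c2∈{6}] nothing but 6 survives at r4c2. So r4c2=6.
Step 7. [r5c5∈{3}] r5c5 has the single candidate 3, so r5c5=3.
Step 8. [r6c6∈{2}] only 2 remains possible at r6c6 ⇒ r6c6=2.
Step 9. [r5c4∈{6}] r5c4 has the single candidate 6 ⇒ r5c4=6.
Step 10. [r4c5∈{4}] only 4 remains possible at r4c5 ⇒ r4c5=4.
Step 11. [r2c2∈{2}] r2c2 is down to just 2 ⇒ r2c2=2.
Step 12. [r1c3∈{4}] r1c3 has the single candidate 4 ⇒ r1c3=4.
Step 13. [r2c3∈{3}] r2c3 has the single candidate 3 ⇒ r2c3=3.
Step 14. [r6c4∈{5}] nothing but 5 survives at r6c4. So r6c4=5.
Step 15. [r1c1∈{6}] nothing but 6 survives at r1c1 ⇒ r1c1=6.
Step 16. [r1c2∈{5}] only 5 remains possible at r1c2, so r1c2=5.
Step 17. [r1c6∈{1}] nothing but 1 survives at r1c6, so r1c6=1.
Step 18. [r4c4∈{1}] nothing but 1 survives at r4c4. So r4c4=1.

Answer: 6 5 4 3 2 1 / 1 2 3 4 6 5 / 4 3 1 2 5 6 / 2 6 5 1 4 3 / 5 1 2 6 3 4 / 3 4 6 5 1 2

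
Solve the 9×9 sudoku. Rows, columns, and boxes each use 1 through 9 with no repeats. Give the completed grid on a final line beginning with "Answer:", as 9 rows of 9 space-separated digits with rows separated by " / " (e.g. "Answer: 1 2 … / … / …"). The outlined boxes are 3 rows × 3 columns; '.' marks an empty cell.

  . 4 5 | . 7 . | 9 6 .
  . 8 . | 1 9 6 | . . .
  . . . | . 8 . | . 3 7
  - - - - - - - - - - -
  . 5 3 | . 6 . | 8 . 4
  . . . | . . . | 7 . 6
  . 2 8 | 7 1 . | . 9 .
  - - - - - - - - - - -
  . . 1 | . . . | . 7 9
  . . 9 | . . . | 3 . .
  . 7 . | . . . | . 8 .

Step 1. [r6c7∈{5}] only 5 remains possible at r6c7. So r6c7=5.
Step 2. [r8c2∈{6}] only 6 remains possible at r8c2. So r8c2=6.
Step 3. [r5c3∈{4}] r5c3's peers cover all but 4, so r5c3=4.
Step 4. [r9c3∈{2}] nothing but 2 survives at r9c3. So r9c3=2.
Step 5. [r7c2∈{3}] r7c2 has the single candidate 3 ⇒ r7c2=3.
Step 6. [r6c6∈{3,4}] across row 6, 4 lands solely at r6c6 ⇒ r6c6=4.
Step 7. [r3c4∈{2,4,5}] r3c4 is the only open cell in box 2 admitting 4. So r3c4=4.
Step 8. [r3c6∈{2,5}] 5 has one home in row 3: r3c6, so r3c6=5.
Step 9. [r8c6∈{1,2,7,8}] r8c6 is the only open cell in row 8 admitting 7, so r8c6=7.
Step 10. [r9c6∈{1,3,9}] 1 has one home in col 6: r9c6. So r9c6=1.
Step 11. [r9c9∈{5}] nothing but 5 survives at r9c9, so r9c9=5.
Step 12. [r2c9∈{2}] nothing but 2 survives at r2c9. So r2c9=2.
Step 13. [r7c7∈{2,4,6}] col 7 places 2 nowhere but r7c7. So r7c7=2.
Step 14. [r9c4∈{3,6,9}] r9c4 is the only open cell in row 9 admitting 9, so r9c4=9.
Step 15. [r4c4∈{2}] r4c4 is down to just 2. So r4c4=2.
Step 16. [r7c6∈{8}] nothing but 8 survives at r7c6. So r7c6=8.
Step 17. [r8c4∈{5}] r8c4 is down to just 5, so r8c4=5.
Step 18. [r3c1∈{1,2,6,9}] row 3 places 2 nowhere but r3c1 ⇒ r3c1=2.
Step 19. [r9c1∈{4}] r9c1 is down to just 4 ⇒ r9c1=4.
Step 20. [r1c4∈{3}] r1c4 is down to just 3. So r1c4=3.
Step 21. [r1c1∈{1}] r1c1 is down to just 1. So r1c1=1.
Step 22. [r8c8∈{1,4}] box 9 places 4 nowhere but r8c8 ⇒ r8c8=4.
Step 23. [r5c1∈{9}] r5c1 has the single candidate 9, so r5c1=9.
Step 24. [r9c5∈{3}] only 3 remains possible at r9c5, so r9c5=3.
Step 25. [r5c8∈{1,2}] r5c8 is the only open cell in row 5 admitting 2. So r5c8=2.
Step 26. [r2c3∈{7}] only 7 remains possible at r2c3, so r2c3=7.
Step 27. [r2c7∈{4}] only 4 remains possible at r2c7. So r2c7=4.
Step 28. [r3c3∈{6}] nothing but 6 survives at r3c3. So r3c3=6.
Step 29. [r3c2∈{9}] nothing but 9 survives at r3c2 ⇒ r3c2=9.
Step 30. [r5c4∈{8}] r5c4's peers cover all but 8, so r5c4=8.
Step 31. [r5c6∈{3}] r5c6's peers cover all but 3 ⇒ r5c6=3.
Step 32. [r2c1∈{3}] nothing but 3 survives at r2c1, so r2c1=3.
Step 33. [r7c4∈{6}] r7c4's peers cover all but 6. So r7c4=6.
Step 34. [r2c8∈{5}] r2c8's peers cover all but 5. So r2c8=5.
Step 35. [r1c6∈{2}] nothing but 2 survives at r1c6. So r1c6=2.
Step 36. [r5c5∈{5}] nothing but 5 survives at r5c5. So r5c5=5.
Step 37. [r8c1∈{8}] r8c1's peers cover all but 8, so r8c1=8.
Step 38. [r8c5∈{2}] nothing but 2 survives at r8c5. So r8c5=2.
Step 39. [r7c1∈{5}] r7c1's peers cover all but 5, so r7c1=5.
Step 40. [r6c9∈{3}] r6c9 has the single candidate 3, so r6c9=3.
Step 41. [r9c7∈{6}] nothing but 6 survives at r9c7 ⇒ r9c7=6.
Step 42. [r7c5∈{4}] only 4 remains possible at r7c5. So r7c5=4.
Step 43. [r4c6∈{9}] only 9 remains possible at r4c6 ⇒ r4c6=9.
Step 44. [r4c8∈{1}] r4c8 has the single candidate 1, so r4c8=1.
Step 45. [r3c7∈{1}] r3c7 is down to just 1. So r3c7=1.
Step 46. [r8c9∈{1}] r8c9's peers cover all but 1 ⇒ r8c9=1.
Step 47. [r4c1∈{7}] r4c1 has the single candidate 7. So r4c1=7.
Step 48. [r5c2∈{1}] r5c2 is down to just 1 ⇒ r5c2=1.
Step 49. [r1c9∈{8}] only 8 remains possible at r1c9. So r1c9=8.
Step 50. [r6c1∈{6}] r6c1's peers cover all but 6. So r6c1=6.

Answer: 1 4 5 3 7 2 9 6 8 / 3 8 7 1 9 6 4 5 2 / 2 9 6 4 8 5 1 3 7 / 7 5 3 2 6 9 8 1 4 / 9 1 4 8 5 3 7 2 6 / 6 2 8 7 1 4 5 9 3 / 5 3 1 6 4 8 2 7 9 / 8 6 9 5 2 7 3 4 1 / 4 7 2 9 3 1 6 8 5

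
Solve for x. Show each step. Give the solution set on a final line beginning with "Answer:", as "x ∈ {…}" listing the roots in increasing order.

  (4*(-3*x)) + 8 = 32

Step 1. [(4*(-3*x)) + 8 = 32] 4 divides every term; factor it out ⇒ factor: (-3*x) + 2 = 8.
Step 2. [(-3*x) + 2 = 8] subtract 2: x sits inside (… + 2), so sub: -3*x = 6.
Step 3. [-3*x = 6] divide by the outer -3, so div: x = -2.

Answer: x ∈ {-2}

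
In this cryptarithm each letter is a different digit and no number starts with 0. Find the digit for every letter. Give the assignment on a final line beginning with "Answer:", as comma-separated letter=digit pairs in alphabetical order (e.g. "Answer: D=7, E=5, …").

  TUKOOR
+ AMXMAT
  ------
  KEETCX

Step 1. [col 1: R + T ≡ X (mod 10)] no forcing yet in column 1 (carry-in 0); R=9 is free and consistent — try it, so R=9.
Step 2. [col 1: R + T ≡ X (mod 10)] X=0 is one option consistent with column 1 (R + T ≡ X (mod 10), carry-in 0) — take it ⇒ X=0.
Step 3. [col 1: R + T ≡ X (mod 10)] column 1: given R=9, X=0, carry-in 0, and digits 0,9 already taken and all letters distinct, R+T≡X (mod 10) forces T=1 ⇒ T=1.
Step 4. [col 2: O + A ≡ C (mod 10)] several values work for A in column 2 (O + A ≡ C (mod 10), carry-in 1); try A=2. So A=2.
Step 5. [col 2: O + A ≡ C (mod 10)] several values work for C in column 2 (O + A ≡ C (mod 10), carry-in 1); try C=6, so C=6.
Step 6. [col 2: O + A ≡ C (mod 10)] column 2 reads O+A+carry(1)=C with A=2, C=6; with digits 0,1,2,6,9 already taken and all letters distinct, the only value for O is 3 ⇒ O=3.
Step 7. [col 3: O + M ≡ T (mod 10)] from column 3 (O=3, T=1, carry-in 0, digits 0,1,2,3,6,9 already taken and all letters distinct): M must equal 8, so M=8.
Step 8. [col 4: K + X ≡ E (mod 10)] in column 4 we have K+X≡E with carry-in 1; given X=0 and digits 0,1,2,3,6,8,9 already taken and all letters distinct, that pins E to 5 ⇒ E=5.
Step 9. [col 4: K + X ≡ E (mod 10)] from column 4 (X=0, E=5, carry-in 1, digits 0,1,2,3,5,6,8,9 already taken and all letters distinct): K must equal 4, so K=4.
Step 10. [col 5: U + M ≡ E (mod 10)] from column 5 (M=8, E=5, carry-in 0, digits 0,1,2,3,4,5,6,8,9 already taken and all letters distinct): U must equal 7, so U=7.

Answer: A=2, C=6, E=5, K=4, M=8, O=3, R=9, T=1, U=7, X=0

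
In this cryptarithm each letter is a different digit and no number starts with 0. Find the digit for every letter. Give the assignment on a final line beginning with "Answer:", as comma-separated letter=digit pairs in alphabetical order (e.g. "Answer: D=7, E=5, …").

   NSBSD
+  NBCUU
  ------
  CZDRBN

Step 1. [col 1: D + U ≡ N (mod 10)] column 1 (D + U ≡ N (mod 10), carry-in 0) doesn't pin N yet; pick N=8 and continue ⇒ N=8.
Step 2. [col 1: D + U ≡ N (mod 10)] no forcing yet in column 1 (carry-in 0); U=5 is free and consistent — try it, so U=5.
Step 3. [C] C is the leading digit of a 6-digit sum of two 5-digit numbers; the final carry is exactly 1 ⇒ C=1.
Step 4. [col 1: D + U ≡ N (mod 10)] from column 1 (U=5, N=8, carry-in 0, digits 1,5,8 already taken and all letters distinct): D must equal 3 ⇒ D=3.
Step 5. [col 2: S + U ≡ B (mod 10)] no forcing yet in column 2 (carry-in 0); B=4 is free and consistent — try it. So B=4.
Step 6. [col 2: S + U ≡ B (mod 10)] column 2 reads S+U+carry(0)=B with U=5, B=4; with digits 1,3,4,5,8 already taken and all letters distinct, the only value for S is 9 ⇒ S=9.
Step 7. [col 3: B + C ≡ R (mod 10)] column 3: given B=4, C=1, carry-in 1, and digits 1,3,4,5,8,9 already taken and all letters distinct, B+C≡R (mod 10) forces R=6 ⇒ R=6.
Step 8. [col 5: N + N ≡ Z (mod 10)] from column 5 (N=8, carry-in 1, digits 1,3,4,5,6,8,9 already taken and all letters distinct): Z must equal 7 ⇒ Z=7.

Answer: B=4, C=1, D=3, N=8, R=6, S=9, U=5, Z=7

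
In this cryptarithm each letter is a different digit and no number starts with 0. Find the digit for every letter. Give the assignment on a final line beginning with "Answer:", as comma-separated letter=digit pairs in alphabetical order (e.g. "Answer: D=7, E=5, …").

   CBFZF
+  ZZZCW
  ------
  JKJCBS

Step 1. [col 1: F + W ≡ S (mod 10)] column 1 (F + W ≡ S (mod 10), carry-in 0) doesn't pin F yet; pick F=5 and continue ⇒ F=5.
Step 2. [col 1: F + W ≡ S (mod 10)] W=3 is one option consistent with column 1 (F + W ≡ S (mod 10), carry-in 0) — take it ⇒ W=3.
Step 3. [col 1: F + W ≡ S (mod 10)] in column 1 we have F+W≡S with carry-in 0; given F=5, W=3 and digits 3,5 already taken and all letters distinct, that pins S to 8, so S=8.
Step 4. [J] adding two 5-digit numbers gives at most 5+1 digits, and here it does — J is that final carry and must be 1. So J=1.
Step 5. [col 2: Z + C ≡ B (mod 10)] several values work for Z in column 2 (Z + C ≡ B (mod 10), carry-in 0); try Z=2 ⇒ Z=2.
Step 6. [col 2: Z + C ≡ B (mod 10)] B=9 is one option consistent with column 2 (Z + C ≡ B (mod 10), carry-in 0) — take it ⇒ B=9.
Step 7. [col 2: Z + C ≡ B (mod 10)] from column 2 (Z=2, B=9, carry-in 0, digits 1,2,3,5,8,9 already taken and all letters distinct): C must equal 7 ⇒ C=7.
Step 8. [col 5: C + Z ≡ K (mod 10)] column 5: given C=7, Z=2, carry-in 1, and digits 1,2,3,5,7,8,9 already taken and all letters distinct, C+Z≡K (mod 10) forces K=0. So K=0.

Answer: B=9, C=7, F=5, J=1, K=0, S=8, W=3, Z=2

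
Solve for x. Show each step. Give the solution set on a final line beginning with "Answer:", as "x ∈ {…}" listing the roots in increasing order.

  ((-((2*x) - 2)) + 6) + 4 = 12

Step 1. [((-((2*x) - 2)) + 6) + 4 = 12] subtract 4: x sits inside (… + 4) ⇒ sub: (-((2*x) - 2)) + 6 = 8.
Step 2. [(-((2*x) - 2)) + 6 = 8] 6 comes off first (subtract 6). So sub: -((2*x) - 2) = 2.
Step 3. [-((2*x) - 2) = 2] LHS negated; negate both sides ⇒ neg: (2*x) - 2 = -2.
Step 4. [(2*x) - 2 = -2] add 2: x sits inside (… - 2), so sub: 2*x = 0.
Step 5. [2*x = 0] LHS = 2·(…); ÷2 both sides, so div: x = 0.

Answer: x ∈ {0}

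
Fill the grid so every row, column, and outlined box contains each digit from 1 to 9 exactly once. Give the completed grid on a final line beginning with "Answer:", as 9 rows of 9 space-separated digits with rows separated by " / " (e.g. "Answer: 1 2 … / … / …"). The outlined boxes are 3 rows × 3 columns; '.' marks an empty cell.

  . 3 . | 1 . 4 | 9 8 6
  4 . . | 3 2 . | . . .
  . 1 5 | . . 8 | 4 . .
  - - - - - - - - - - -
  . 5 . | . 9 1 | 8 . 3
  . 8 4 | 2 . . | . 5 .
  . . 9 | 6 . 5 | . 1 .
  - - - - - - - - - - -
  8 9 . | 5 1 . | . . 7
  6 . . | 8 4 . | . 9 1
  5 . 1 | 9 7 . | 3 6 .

Step 1. [r2c8∈{7}] r2c8 has the single candidate 7. So r2c8=7.
Step 2. [r7c7∈{2}] nothing but 2 survives at r7c7, so r7c7=2.
Step 3. [r5c6∈{3,7}] col 6 places 7 nowhere but r5c6 ⇒ r5c6=7.
Step 4. [r6c9∈{2,4}] in row 6, 4 fits only at r6c9, so r6c9=4.
Step 5. [r4c3∈{2,6,7}] across row 4, 6 lands solely at r4c3, so r4c3=6.
Step 6. [r4c1∈{2,7}] in row 4, 7 fits only at r4c1. So r4c1=7.
Step 7. [r1c1∈{2}] only 2 remains possible at r1c1. So r1c1=2.
Step 8. [r8c3∈{2,3,7}] r8c3 is the only open cell in col 3 admitting 2, so r8c3=2.
Step 9. [r5c5∈{3}] r5c5's peers cover all but 3. So r5c5=3.
Step 10. [r7c6∈{3,6}] across row 7, 6 lands solely at r7c6 ⇒ r7c6=6.
Step 11. [r3c8∈{2,3}] 3 has one home in row 3: r3c8. So r3c8=3.
Step 12. [r2c7∈{1,5}] row 2 places 1 nowhere but r2c7. So r2c7=1.
Step 13. [r5c9∈{9}] r5c9 has the single candidate 9. So r5c9=9.
Step 14. [r2c9∈{5}] r2c9 has the single candidate 5, so r2c9=5.
Step 15. [r7c3∈{3}] only 3 remains possible at r7c3 ⇒ r7c3=3.
Step 16. [r2c2∈{6}] only 6 remains possible at r2c2 ⇒ r2c2=6.
Step 17. [r6c7∈{7}] r6c7 is down to just 7 ⇒ r6c7=7.
Step 18. [r5c7∈{6}] r5c7 has the single candidate 6, so r5c7=6.
Step 19. [r6c1∈{3}] only 3 remains possible at r6c1, so r6c1=3.
Step 20. [r1c3∈{7}] r1c3 is down to just 7 ⇒ r1c3=7.
Step 21. [r3c9∈{2}] r3c9 has the single candidate 2 ⇒ r3c9=2.
Step 22. [r8c7∈{5}] nothing but 5 survives at r8c7, so r8c7=5.
Step 23. [r5c1∈{1}] r5c1's peers cover all but 1 ⇒ r5c1=1.
Step 24. [r9c9∈{8}] r9c9's peers cover all but 8, so r9c9=8.
Step 25. [r4c4∈{4}] only 4 remains possible at r4c4. So r4c4=4.
Step 26. [r4c8∈{2}] nothing but 2 survives at r4c8. So r4c8=2.
Step 27. [r8c2∈{7}] nothing but 7 survives at r8c2. So r8c2=7.
Step 28. [r8c6∈{3}] r8c6 is down to just 3. So r8c6=3.
Step 29. [r9c2∈{4}] r9c2's peers cover all but 4. So r9c2=4.
Step 30. [r7c8∈{4}] r7c8's peers cover all but 4, so r7c8=4.
Step 31. [r3c1∈{9}] r3c1's peers cover all but 9 ⇒ r3c1=9.
Step 32. [r2c6∈{9}] nothing but 9 survives at r2c6 ⇒ r2c6=9.
Step 33. [r1c5∈{5}] only 5 remains possible at r1c5 ⇒ r1c5=5.
Step 34. [r2c3∈{8}] r2c3's peers cover all but 8 ⇒ r2c3=8.
Step 35. [r3c4∈{7}] r3c4's peers cover all but 7. So r3c4=7.
Step 36. [r6c2∈{2}] only 2 remains possible at r6c2 ⇒ r6c2=2.
Step 37. [r6c5∈{8}] r6c5 is down to just 8, so r6c5=8.
Step 38. [r9c6∈{2}] only 2 remains possible at r9c6. So r9c6=2.
Step 39. [r3c5∈{6}] nothing but 6 survives at r3c5, so r3c5=6.

Answer: 2 3 7 1 5 4 9 8 6 / 4 6 8 3 2 9 1 7 5 / 9 1 5 7 6 8 4 3 2 / 7 5 6 4 9 1 8 2 3 / 1 8 4 2 3 7 6 5 9 / 3 2 9 6 8 5 7 1 4 / 8 9 3 5 1 6 2 4 7 / 6 7 2 8 4 3 5 9 1 / 5 4 1 9 7 2 3 6 8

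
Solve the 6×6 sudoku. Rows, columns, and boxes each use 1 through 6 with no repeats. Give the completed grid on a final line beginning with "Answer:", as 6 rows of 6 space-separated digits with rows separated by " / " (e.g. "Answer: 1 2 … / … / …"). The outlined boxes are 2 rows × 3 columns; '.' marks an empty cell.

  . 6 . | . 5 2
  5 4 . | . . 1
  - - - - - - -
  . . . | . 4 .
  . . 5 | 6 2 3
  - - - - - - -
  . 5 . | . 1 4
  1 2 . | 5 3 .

Step 1. [r1c1∈{3}] r1c1 is down to just 3 ⇒ r1c1=3.
Step 2. [r5c1∈{6}] nothing but 6 survives at r5c1. So r5c1=6.
Step 3. [r3c3∈{1,2,3,6}] across row 3, 6 lands solely at r3c3. So r3c3=6.
Step 4. [r3c2∈{1,3}] 3 has one home in row 3: r3c2, so r3c2=3.
Step 5. [r4c2∈{1}] r4c2's peers cover all but 1, so r4c2=1.
Step 6. [r5c3∈{3}] only 3 remains possible at r5c3 ⇒ r5c3=3.
Step 7. [r3c1∈{2}] r3c1 has the single candidate 2 ⇒ r3c1=2.
Step 8. [r4c1∈{4}] r4c1's peers cover all but 4. So r4c1=4.
Step 9. [r2c3∈{2}] nothing but 2 survives at r2c3 ⇒ r2c3=2.
Step 10. [r2c5∈{6}] r2c5 is down to just 6, so r2c5=6.
Step 11. [r3c6∈{5}] r3c6's peers cover all but 5, so r3c6=5.
Step 12. [r5c4∈{2}] r5c4 is down to just 2 ⇒ r5c4=2.
Step 13. [r1c4∈{4}] only 4 remains possible at r1c4. So r1c4=4.
Step 14. [r6c3∈{4}] r6c3's peers cover all but 4 ⇒ r6c3=4.
Step 15. [r6c6∈{6}] r6c6 has the single candidate 6, so r6c6=6.
Step 16. [r2c4∈{3}] r2c4's peers cover all but 3. So r2c4=3.
Step 17. [r3c4∈{1}] nothing but 1 survives at r3c4. So r3c4=1.
Step 18. [r1c3∈{1}] r1c3 is down to just 1. So r1c3=1.

Answer: 3 6 1 4 5 2 / 5 4 2 3 6 1 / 2 3 6 1 4 5 / 4 1 5 6 2 3 / 6 5 3 2 1 4 / 1 2 4 5 3 6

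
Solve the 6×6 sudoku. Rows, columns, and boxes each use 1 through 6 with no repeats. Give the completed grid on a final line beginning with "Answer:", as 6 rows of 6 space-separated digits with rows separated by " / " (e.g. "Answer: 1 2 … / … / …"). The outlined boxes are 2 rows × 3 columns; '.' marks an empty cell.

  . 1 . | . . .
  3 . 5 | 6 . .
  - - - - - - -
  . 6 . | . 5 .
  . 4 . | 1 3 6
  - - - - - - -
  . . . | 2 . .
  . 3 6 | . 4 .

Step 1. [r6c1∈{1,2,5}] in row 6, 2 fits only at r6c1 ⇒ r6c1=2.
Step 2. [r2c6∈{1,2,4}] 4 has one home in row 2: r2c6. So r2c6=4.
Step 3. [r6c4∈{5}] nothing but 5 survives at r6c4. So r6c4=5.
Step 4. [r1c5∈{2}] nothing but 2 survives at r1c5, so r1c5=2.
Step 5. [r3c1∈{1}] r3c1 has the single candidate 1. So r3c1=1.
Step 6. [r5c3∈{1,4}] in col 3, 1 fits only at r5c3. So r5c3=1.
Step 7. [r5c1∈{4,5}] in row 5, 4 fits only at r5c1 ⇒ r5c1=4.
Step 8. [r4c3∈{2}] r4c3's peers cover all but 2 ⇒ r4c3=2.
Step 9. [r1c4∈{3}] r1c4's peers cover all but 3, so r1c4=3.
Step 10. [r3c6∈{2}] only 2 remains possible at r3c6. So r3c6=2.
Step 11. [r3c4∈{4}] nothing but 4 survives at r3c4. So r3c4=4.
Step 12. [r2c5∈{1}] r2c5 is down to just 1, so r2c5=1.
Step 13. [r3c3∈{3}] r3c3 is down to just 3, so r3c3=3.
Step 14. [r5c6∈{3}] nothing but 3 survives at r5c6 ⇒ r5c6=3.
Step 15. [r1c1∈{6}] nothing but 6 survives at r1c1, so r1c1=6.
Step 16. [r6c6∈{1}] r6c6's peers cover all but 1. So r6c6=1.
Step 17. [r5c2∈{5}] nothing but 5 survives at r5c2 ⇒ r5c2=5.
Step 18. [r2c2∈{2}] r2c2's peers cover all but 2. So r2c2=2.
Step 19. [r5c5∈{6}] nothing but 6 survives at r5c5 ⇒ r5c5=6.
Step 20. [r1c3∈{4}] nothing but 4 survives at r1c3, so r1c3=4.
Step 21. [r4c1∈{5}] r4c1 has the single candidate 5, so r4c1=5.
Step 22. [r1c6∈{5}] r1c6 is down to just 5, so r1c6=5.

Answer: 6 1 4 3 2 5 / 3 2 5 6 1 4 / 1 6 3 4 5 2 / 5 4 2 1 3 6 / 4 5 1 2 6 3 / 2 3 6 5 4 1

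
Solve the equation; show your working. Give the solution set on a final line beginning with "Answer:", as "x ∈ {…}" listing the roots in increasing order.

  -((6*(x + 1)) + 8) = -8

Step 1. [-((6*(x + 1)) + 8) = -8] leading − — multiply by −1 ⇒ neg: (6*(x + 1)) + 8 = 8.
Step 2. [(6*(x + 1)) + 8 = 8] +8 is outermost — subtract 8 both sides. So sub: 6*(x + 1) = 0.
Step 3. [6*(x + 1) = 0] leading coefficient 6: divide by 6, so div: x + 1 = 0.
Step 4. [x + 1 = 0] peel the +1: subtract 1 from each side. So sub: x = -1.

Answer: x ∈ {-1}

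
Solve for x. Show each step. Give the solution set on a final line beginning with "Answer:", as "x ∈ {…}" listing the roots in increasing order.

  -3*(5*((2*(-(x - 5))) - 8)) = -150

Step 1. [-3*(5*((2*(-(x - 5))) - 8)) = -150] -3 out front; divide by -3 ⇒ div: 5*((2*(-(x - 5))) - 8) = 50.
Step 2. [5*((2*(-(x - 5))) - 8) = 50] 5 out front; divide by 5, so div: (2*(-(x - 5))) - 8 = 10.
Step 3. [(2*(-(x - 5))) - 8 = 10] peel the -8: add 8 from each side ⇒ sub: 2*(-(x - 5)) = 18.
Step 4. [2*(-(x - 5)) = 18] leading coefficient 2: divide by 2. So div: -(x - 5) = 9.
Step 5. [-(x - 5) = 9] flip signs both sides ⇒ neg: x - 5 = -9.
Step 6. [x - 5 = -9] peel the -5: add 5 from each side. So sub: x = -4.

Answer: x ∈ {-4}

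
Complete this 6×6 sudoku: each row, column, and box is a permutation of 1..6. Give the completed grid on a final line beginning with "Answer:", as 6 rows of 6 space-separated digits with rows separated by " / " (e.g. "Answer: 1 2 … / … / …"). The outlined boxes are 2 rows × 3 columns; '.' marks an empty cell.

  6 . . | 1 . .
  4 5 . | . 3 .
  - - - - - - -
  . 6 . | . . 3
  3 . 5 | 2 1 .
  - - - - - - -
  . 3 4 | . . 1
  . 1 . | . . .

Step 1. [r1c2∈{2}] only 2 remains possible at r1c2. So r1c2=2.
Step 2. [r6c3∈{2,6}] 6 has one home in col 3: r6c3, so r6c3=6.
Step 3. [r5c5∈{2,5,6}] col 5 places 6 nowhere but r5c5 ⇒ r5c5=6.
Step 4. [r5c4∈{5}] only 5 remains possible at r5c4 ⇒ r5c4=5.
Step 5. [r6c5∈{2,4}] 2 has one home in col 5: r6c5 ⇒ r6c5=2.
Step 6. [r6c6∈{4}] r6c6's peers cover all but 4. So r6c6=4.
Step 7. [r3c3∈{1,2}] across col 3, 2 lands solely at r3c3. So r3c3=2.
Step 8. [r3c5∈{4,5}] 5 has one home in row 3: r3c5. So r3c5=5.
Step 9. [r2c6∈{2,6}] row 2 places 2 nowhere but r2c6 ⇒ r2c6=2.
Step 10. [r1c3∈{3}] r1c3 is down to just 3. So r1c3=3.
Step 11. [r1c6∈{5}] r1c6's peers cover all but 5, so r1c6=5.
Step 12. [r3c1∈{1}] r3c1 has the single candidate 1 ⇒ r3c1=1.
Step 13. [r2c4∈{6}] r2c4's peers cover all but 6 ⇒ r2c4=6.
Step 14. [r1c5∈{4}] nothing but 4 survives at r1c5. So r1c5=4.
Step 15. [r6c4∈{3}] nothing but 3 survives at r6c4 ⇒ r6c4=3.
Step 16. [r2c3∈{1}] only 1 remains possible at r2c3. So r2c3=1.
Step 17. [r6c1∈{5}] r6c1's peers cover all but 5, so r6c1=5.
Step 18. [r4c2∈{4}] r4c2 is down to just 4, so r4c2=4.
Step 19. [r3c4∈{4}] r3c4 is down to just 4 ⇒ r3c4=4.
Step 20. [r4c6∈{6}] r4c6 is down to just 6. So r4c6=6.
Step 21. [r5c1∈{2}] r5c1's peers cover all but 2, so r5c1=2.

Answer: 6 2 3 1 4 5 / 4 5 1 6 3 2 / 1 6 2 4 5 3 / 3 4 5 2 1 6 / 2 3 4 5 6 1 / 5 1 6 3 2 4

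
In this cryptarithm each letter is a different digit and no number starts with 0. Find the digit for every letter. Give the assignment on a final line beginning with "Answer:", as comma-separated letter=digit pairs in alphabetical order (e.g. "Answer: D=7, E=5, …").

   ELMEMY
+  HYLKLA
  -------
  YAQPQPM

Step 1. [col 1: Y + A ≡ M (mod 10)] Y=1 is one option consistent with column 1 (Y + A ≡ M (mod 10), carry-in 0) — take it. So Y=1.
Step 2. [col 1: Y + A ≡ M (mod 10)] no forcing yet in column 1 (carry-in 0); A=4 is free and consistent — try it ⇒ A=4.
Step 3. [col 1: Y + A ≡ M (mod 10)] in column 1 we have Y+A≡M with carry-in 0; given Y=1, A=4 and digits 1,4 already taken and all letters distinct, that pins M to 5. So M=5.
Step 4. [col 2: M + L ≡ P (mod 10)] column 2 (M + L ≡ P (mod 10), carry-in 0) doesn't pin P yet; pick P=2 and continue ⇒ P=2.
Step 5. [col 2: M + L ≡ P (mod 10)] from column 2 (M=5, P=2, carry-in 0, digits 1,2,4,5 already taken and all letters distinct): L must equal 7, so L=7.
Step 6. [col 3: E + K ≡ Q (mod 10)] no forcing yet in column 3 (carry-in 1); Q=9 is free and consistent — try it, so Q=9.
Step 7. [col 3: E + K ≡ Q (mod 10)] no forcing yet in column 3 (carry-in 1); E=8 is free and consistent — try it, so E=8.
Step 8. [col 3: E + K ≡ Q (mod 10)] column 3: given E=8, Q=9, carry-in 1, and digits 1,2,4,5,7,8,9 already taken and all letters distinct, E+K≡Q (mod 10) forces K=0, so K=0.
Step 9. [col 6: E + H ≡ A (mod 10)] in column 6 we have E+H≡A with carry-in 0; given E=8, A=4 and digits 0,1,2,4,5,7,8,9 already taken and all letters distinct, that pins H to 6, so H=6.

Answer: A=4, E=8, H=6, K=0, L=7, M=5, P=2, Q=9, Y=1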